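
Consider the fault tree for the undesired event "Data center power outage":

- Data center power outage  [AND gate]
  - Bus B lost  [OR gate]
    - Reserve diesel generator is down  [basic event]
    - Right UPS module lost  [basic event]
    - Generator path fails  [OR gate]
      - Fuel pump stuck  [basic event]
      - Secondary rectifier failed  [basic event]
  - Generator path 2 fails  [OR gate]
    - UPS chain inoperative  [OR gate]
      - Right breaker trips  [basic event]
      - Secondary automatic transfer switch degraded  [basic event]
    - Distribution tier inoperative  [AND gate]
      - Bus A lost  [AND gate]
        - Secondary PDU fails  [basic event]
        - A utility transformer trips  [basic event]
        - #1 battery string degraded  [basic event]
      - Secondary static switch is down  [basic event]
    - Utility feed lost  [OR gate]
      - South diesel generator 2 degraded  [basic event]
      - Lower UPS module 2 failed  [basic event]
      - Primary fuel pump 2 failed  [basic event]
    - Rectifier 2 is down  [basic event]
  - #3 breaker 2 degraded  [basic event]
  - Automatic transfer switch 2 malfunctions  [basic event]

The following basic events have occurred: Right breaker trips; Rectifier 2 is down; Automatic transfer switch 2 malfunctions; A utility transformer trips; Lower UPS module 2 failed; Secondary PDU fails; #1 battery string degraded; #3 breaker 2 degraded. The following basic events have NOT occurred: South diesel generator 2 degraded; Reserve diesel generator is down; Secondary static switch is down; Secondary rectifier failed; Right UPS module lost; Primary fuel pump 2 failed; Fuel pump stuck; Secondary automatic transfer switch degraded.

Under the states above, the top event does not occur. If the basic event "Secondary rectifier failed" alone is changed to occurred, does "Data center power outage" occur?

Counterfactual: set "Secondary rectifier failed" to occurred.
Generator path fails [OR]: Fuel pump stuck=not, Secondary rectifier failed=occurs → at least one input occurs → occurs.
Bus B lost [OR]: Reserve diesel generator is down=not, Right UPS module lost=not, Generator path fails=occurs → at least one input occurs → occurs.
UPS chain inoperative [OR]: Right breaker trips=occurs, Secondary automatic transfer switch degraded=not → at least one input occurs → occurs.
Bus A lost [AND]: Secondary PDU fails=occurs, A utility transformer trips=occurs, #1 battery string degraded=occurs → all inputs occur → occurs.
Distribution tier inoperative [AND]: Bus A lost=occurs, Secondary static switch is down=not → not all inputs occur → does not occur.
Utility feed lost [OR]: South diesel generator 2 degraded=not, Lower UPS module 2 failed=occurs, Primary fuel pump 2 failed=not → at least one input occurs → occurs.
Generator path 2 fails [OR]: UPS chain inoperative=occurs, Distribution tier inoperative=not, Utility feed lost=occurs, Rectifier 2 is down=occurs → at least one input occurs → occurs.
Data center power outage [AND]: Bus B lost=occurs, Generator path 2 fails=occurs, #3 breaker 2 degraded=occurs, Automatic transfer switch 2 malfunctions=occurs → all inputs occur → occurs.

Yes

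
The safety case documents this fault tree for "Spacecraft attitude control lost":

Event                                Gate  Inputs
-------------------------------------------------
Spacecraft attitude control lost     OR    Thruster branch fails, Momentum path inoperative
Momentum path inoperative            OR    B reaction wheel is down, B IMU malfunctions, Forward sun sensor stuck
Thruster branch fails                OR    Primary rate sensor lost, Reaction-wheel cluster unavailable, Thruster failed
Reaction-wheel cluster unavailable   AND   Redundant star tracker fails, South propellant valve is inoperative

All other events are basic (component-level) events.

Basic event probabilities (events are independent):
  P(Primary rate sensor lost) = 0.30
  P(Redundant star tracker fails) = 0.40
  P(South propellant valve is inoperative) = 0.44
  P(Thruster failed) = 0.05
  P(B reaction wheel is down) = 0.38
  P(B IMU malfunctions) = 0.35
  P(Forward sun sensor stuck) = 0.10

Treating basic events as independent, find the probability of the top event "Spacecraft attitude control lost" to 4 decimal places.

P(Reaction-wheel cluster unavailable) [AND] = 0.40 × 0.44 = 0.176000
P(Thruster branch fails) [OR] = 1 − (1−0.30) × (1−0.176000) × (1−0.05) = 0.452040
P(Momentum path inoperative) [OR] = 1 − (1−0.38) × (1−0.35) × (1−0.10) = 0.637300
P(Spacecraft attitude control lost) [OR] = 1 − (1−0.452040) × (1−0.637300) = 0.801255
Rounded to 4 decimal places: P(Spacecraft attitude control lost) ≈ 0.8013.

0.8013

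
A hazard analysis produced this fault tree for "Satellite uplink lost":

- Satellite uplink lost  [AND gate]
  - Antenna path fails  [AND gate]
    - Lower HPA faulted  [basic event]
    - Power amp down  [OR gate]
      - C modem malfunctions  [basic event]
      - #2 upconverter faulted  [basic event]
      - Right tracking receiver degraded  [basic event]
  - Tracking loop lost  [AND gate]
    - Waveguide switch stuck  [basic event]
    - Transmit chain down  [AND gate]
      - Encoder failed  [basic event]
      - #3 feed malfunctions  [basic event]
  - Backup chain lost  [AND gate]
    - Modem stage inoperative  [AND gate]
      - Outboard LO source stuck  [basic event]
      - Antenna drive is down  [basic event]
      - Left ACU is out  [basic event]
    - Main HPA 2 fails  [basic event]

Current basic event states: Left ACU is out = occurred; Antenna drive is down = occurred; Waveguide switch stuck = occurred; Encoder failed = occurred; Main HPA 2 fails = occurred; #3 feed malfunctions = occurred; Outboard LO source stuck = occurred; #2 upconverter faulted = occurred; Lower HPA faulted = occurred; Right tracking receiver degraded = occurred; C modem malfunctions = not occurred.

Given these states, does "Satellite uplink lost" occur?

Power amp down [OR]: C modem malfunctions=not, #2 upconverter faulted=occurs, Right tracking receiver degraded=occurs → at least one input occurs → occurs.
Antenna path fails [AND]: Lower HPA faulted=occurs, Power amp down=occurs → all inputs occur → occurs.
Transmit chain down [AND]: Encoder failed=occurs, #3 feed malfunctions=occurs → all inputs occur → occurs.
Tracking loop lost [AND]: Waveguide switch stuck=occurs, Transmit chain down=occurs → all inputs occur → occurs.
Modem stage inoperative [AND]: Outboard LO source stuck=occurs, Antenna drive is down=occurs, Left ACU is out=occurs → all inputs occur → occurs.
Backup chain lost [AND]: Modem stage inoperative=occurs, Main HPA 2 fails=occurs → all inputs occur → occurs.
Satellite uplink lost [AND]: Antenna path fails=occurs, Tracking loop lost=occurs, Backup chain lost=occurs → all inputs occur → occurs.

Yes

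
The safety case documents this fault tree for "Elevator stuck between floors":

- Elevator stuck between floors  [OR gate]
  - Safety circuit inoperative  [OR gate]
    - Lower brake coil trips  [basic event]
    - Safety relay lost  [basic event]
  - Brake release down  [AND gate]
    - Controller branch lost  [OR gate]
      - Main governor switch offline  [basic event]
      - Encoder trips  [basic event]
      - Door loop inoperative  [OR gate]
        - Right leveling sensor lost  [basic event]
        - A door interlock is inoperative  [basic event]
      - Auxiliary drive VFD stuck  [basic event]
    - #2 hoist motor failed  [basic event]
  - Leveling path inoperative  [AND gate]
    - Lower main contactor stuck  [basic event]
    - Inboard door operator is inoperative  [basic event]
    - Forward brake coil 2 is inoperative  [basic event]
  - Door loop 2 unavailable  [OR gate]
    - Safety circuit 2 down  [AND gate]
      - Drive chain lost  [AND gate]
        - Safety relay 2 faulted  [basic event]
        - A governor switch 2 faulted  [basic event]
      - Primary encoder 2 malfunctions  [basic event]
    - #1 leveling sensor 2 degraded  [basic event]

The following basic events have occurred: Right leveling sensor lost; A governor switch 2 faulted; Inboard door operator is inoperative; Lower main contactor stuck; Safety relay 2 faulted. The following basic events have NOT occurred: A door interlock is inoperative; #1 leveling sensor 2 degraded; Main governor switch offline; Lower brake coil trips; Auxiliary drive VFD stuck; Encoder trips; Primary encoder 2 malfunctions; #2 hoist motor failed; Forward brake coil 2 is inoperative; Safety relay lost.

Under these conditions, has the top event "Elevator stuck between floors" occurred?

No

Safety circuit inoperative [OR]: Lower brake coil trips=not, Safety relay lost=not → no input occurs → does not occur.
Door loop inoperative [OR]: Right leveling sensor lost=occurs, A door interlock is inoperative=not → at least one input occurs → occurs.
Controller branch lost [OR]: Main governor switch offline=not, Encoder trips=not, Door loop inoperative=occurs, Auxiliary drive VFD stuck=not → at least one input occurs → occurs.
Brake release down [AND]: Controller branch lost=occurs, #2 hoist motor failed=not → not all inputs occur → does not occur.
Leveling path inoperative [AND]: Lower main contactor stuck=occurs, Inboard door operator is inoperative=occurs, Forward brake coil 2 is inoperative=not → not all inputs occur → does not occur.
Drive chain lost [AND]: Safety relay 2 faulted=occurs, A governor switch 2 faulted=occurs → all inputs occur → occurs.
Safety circuit 2 down [AND]: Drive chain lost=occurs, Primary encoder 2 malfunctions=not → not all inputs occur → does not occur.
Door loop 2 unavailable [OR]: Safety circuit 2 down=not, #1 leveling sensor 2 degraded=not → no input occurs → does not occur.
Elevator stuck between floors [OR]: Safety circuit inoperative=not, Brake release down=not, Leveling path inoperative=not, Door loop 2 unavailable=not → no input occurs → does not occur.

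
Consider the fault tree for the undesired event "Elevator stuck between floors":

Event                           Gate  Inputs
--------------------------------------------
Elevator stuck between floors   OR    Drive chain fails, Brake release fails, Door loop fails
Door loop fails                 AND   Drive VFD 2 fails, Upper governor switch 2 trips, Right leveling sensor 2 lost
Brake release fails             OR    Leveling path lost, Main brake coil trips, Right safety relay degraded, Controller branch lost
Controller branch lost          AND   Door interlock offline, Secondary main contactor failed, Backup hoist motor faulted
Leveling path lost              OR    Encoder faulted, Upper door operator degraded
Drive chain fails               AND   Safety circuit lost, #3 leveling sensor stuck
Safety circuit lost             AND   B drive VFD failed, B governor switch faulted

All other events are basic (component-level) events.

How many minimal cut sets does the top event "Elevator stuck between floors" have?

7

Safety circuit lost [AND]: one cut set from each child combined → 1 × 1 = 1 cut set(s).
Drive chain fails [AND]: one cut set from each child combined → 1 × 1 = 1 cut set(s).
Leveling path lost [OR]: union of children's cut sets → 2 cut set(s).
Controller branch lost [AND]: one cut set from each child combined → 1 × 1 × 1 = 1 cut set(s).
Brake release fails [OR]: union of children's cut sets → 5 cut set(s).
Door loop fails [AND]: one cut set from each child combined → 1 × 1 × 1 = 1 cut set(s).
Elevator stuck between floors [OR]: union of children's cut sets → 7 cut set(s).
Minimal cut sets: {#3 leveling sensor stuck, B drive VFD failed, B governor switch faulted}; {Encoder faulted}; {Upper door operator degraded}; {Main brake coil trips}; {Right safety relay degraded}; {Backup hoist motor faulted, Door interlock offline, Secondary main contactor failed}; {Drive VFD 2 fails, Right leveling sensor 2 lost, Upper governor switch 2 trips}.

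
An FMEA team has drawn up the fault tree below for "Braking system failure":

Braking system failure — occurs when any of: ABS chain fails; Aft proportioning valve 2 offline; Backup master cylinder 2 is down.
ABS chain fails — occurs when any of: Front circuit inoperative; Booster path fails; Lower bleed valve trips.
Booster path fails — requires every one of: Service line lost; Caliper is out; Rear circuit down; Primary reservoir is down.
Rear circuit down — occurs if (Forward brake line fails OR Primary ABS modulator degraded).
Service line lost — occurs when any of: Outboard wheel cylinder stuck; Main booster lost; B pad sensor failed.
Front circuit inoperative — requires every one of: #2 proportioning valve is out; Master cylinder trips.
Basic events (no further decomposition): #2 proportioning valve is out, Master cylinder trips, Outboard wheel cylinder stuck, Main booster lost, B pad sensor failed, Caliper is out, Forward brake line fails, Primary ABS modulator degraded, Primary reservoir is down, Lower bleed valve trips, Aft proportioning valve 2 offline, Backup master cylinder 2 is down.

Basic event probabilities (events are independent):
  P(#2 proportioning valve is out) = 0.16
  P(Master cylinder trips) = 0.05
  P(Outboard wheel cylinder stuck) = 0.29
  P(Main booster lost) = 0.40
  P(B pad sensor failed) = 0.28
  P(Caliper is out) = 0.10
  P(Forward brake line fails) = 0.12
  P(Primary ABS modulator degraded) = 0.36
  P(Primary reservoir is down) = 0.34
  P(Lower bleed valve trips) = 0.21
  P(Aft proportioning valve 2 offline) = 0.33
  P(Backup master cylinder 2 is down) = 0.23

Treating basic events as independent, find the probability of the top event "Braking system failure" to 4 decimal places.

0.5999

P(Front circuit inoperative) [AND] = 0.16 × 0.05 = 0.008000
P(Service line lost) [OR] = 1 − (1−0.29) × (1−0.40) × (1−0.28) = 0.693280
P(Rear circuit down) [OR] = 1 − (1−0.12) × (1−0.36) = 0.436800
P(Booster path fails) [AND] = 0.693280 × 0.10 × 0.436800 × 0.34 = 0.010296
P(ABS chain fails) [OR] = 1 − (1−0.008000) × (1−0.010296) × (1−0.21) = 0.224389
P(Braking system failure) [OR] = 1 − (1−0.224389) × (1−0.33) × (1−0.23) = 0.599862
Rounded to 4 decimal places: P(Braking system failure) ≈ 0.5999.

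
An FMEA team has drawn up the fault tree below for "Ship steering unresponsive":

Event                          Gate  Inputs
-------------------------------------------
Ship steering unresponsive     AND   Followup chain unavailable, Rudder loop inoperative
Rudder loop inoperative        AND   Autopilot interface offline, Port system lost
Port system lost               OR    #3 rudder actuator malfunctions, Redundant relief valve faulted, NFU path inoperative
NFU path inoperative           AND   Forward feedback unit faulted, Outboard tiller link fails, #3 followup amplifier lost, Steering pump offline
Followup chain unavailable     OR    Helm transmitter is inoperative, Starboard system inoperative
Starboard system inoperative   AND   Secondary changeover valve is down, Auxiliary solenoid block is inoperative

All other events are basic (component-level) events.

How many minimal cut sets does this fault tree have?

6

Starboard system inoperative [AND]: one cut set from each child combined → 1 × 1 = 1 cut set(s).
Followup chain unavailable [OR]: union of children's cut sets → 2 cut set(s).
NFU path inoperative [AND]: one cut set from each child combined → 1 × 1 × 1 × 1 = 1 cut set(s).
Port system lost [OR]: union of children's cut sets → 3 cut set(s).
Rudder loop inoperative [AND]: one cut set from each child combined → 1 × 3 = 3 cut set(s).
Ship steering unresponsive [AND]: one cut set from each child combined → 2 × 3 = 6 cut set(s).
Minimal cut sets: {#3 rudder actuator malfunctions, Autopilot interface offline, Helm transmitter is inoperative}; {Autopilot interface offline, Helm transmitter is inoperative, Redundant relief valve faulted}; {#3 followup amplifier lost, Autopilot interface offline, Forward feedback unit faulted, Helm transmitter is inoperative, Outboard tiller link fails, Steering pump offline}; {#3 rudder actuator malfunctions, Autopilot interface offline, Auxiliary solenoid block is inoperative, Secondary changeover valve is down}; {Autopilot interface offline, Auxiliary solenoid block is inoperative, Redundant relief valve faulted, Secondary changeover valve is down}; {#3 followup amplifier lost, Autopilot interface offline, Auxiliary solenoid block is inoperative, Forward feedback unit faulted, Outboard tiller link fails, Secondary changeover valve is down, Steering pump offline}.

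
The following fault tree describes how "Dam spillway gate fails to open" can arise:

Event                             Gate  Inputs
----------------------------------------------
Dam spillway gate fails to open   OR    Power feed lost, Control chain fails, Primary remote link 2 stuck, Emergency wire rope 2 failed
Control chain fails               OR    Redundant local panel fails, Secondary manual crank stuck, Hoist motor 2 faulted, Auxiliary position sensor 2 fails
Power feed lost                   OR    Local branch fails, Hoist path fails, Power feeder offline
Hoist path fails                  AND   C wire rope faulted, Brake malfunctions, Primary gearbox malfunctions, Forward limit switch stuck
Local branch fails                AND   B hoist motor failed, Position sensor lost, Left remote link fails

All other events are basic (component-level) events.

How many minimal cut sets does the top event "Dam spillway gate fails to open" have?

Local branch fails [AND]: one cut set from each child combined → 1 × 1 × 1 = 1 cut set(s).
Hoist path fails [AND]: one cut set from each child combined → 1 × 1 × 1 × 1 = 1 cut set(s).
Power feed lost [OR]: union of children's cut sets → 3 cut set(s).
Control chain fails [OR]: union of children's cut sets → 4 cut set(s).
Dam spillway gate fails to open [OR]: union of children's cut sets → 9 cut set(s).
Minimal cut sets: {B hoist motor failed, Left remote link fails, Position sensor lost}; {Brake malfunctions, C wire rope faulted, Forward limit switch stuck, Primary gearbox malfunctions}; {Power feeder offline}; {Redundant local panel fails}; {Secondary manual crank stuck}; {Hoist motor 2 faulted}; {Auxiliary position sensor 2 fails}; {Primary remote link 2 stuck}; {Emergency wire rope 2 failed}.

9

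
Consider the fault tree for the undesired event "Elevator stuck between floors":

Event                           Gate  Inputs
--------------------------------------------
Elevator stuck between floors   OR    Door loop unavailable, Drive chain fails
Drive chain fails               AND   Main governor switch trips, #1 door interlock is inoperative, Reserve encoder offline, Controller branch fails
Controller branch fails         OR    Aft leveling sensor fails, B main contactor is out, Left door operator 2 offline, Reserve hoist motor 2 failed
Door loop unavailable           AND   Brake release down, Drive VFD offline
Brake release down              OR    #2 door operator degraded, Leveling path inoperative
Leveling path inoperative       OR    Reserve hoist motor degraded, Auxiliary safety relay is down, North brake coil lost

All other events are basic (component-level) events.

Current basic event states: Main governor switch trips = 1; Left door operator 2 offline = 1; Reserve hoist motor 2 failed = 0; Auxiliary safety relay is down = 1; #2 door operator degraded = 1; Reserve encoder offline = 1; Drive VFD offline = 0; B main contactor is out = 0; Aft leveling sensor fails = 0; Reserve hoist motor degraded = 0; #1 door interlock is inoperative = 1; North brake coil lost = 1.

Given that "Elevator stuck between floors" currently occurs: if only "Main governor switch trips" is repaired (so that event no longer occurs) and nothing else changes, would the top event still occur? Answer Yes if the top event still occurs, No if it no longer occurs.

Counterfactual: set "Main governor switch trips" to not occurred.
Leveling path inoperative [OR]: Reserve hoist motor degraded=not, Auxiliary safety relay is down=occurs, North brake coil lost=occurs → at least one input occurs → occurs.
Brake release down [OR]: #2 door operator degraded=occurs, Leveling path inoperative=occurs → at least one input occurs → occurs.
Door loop unavailable [AND]: Brake release down=occurs, Drive VFD offline=not → not all inputs occur → does not occur.
Controller branch fails [OR]: Aft leveling sensor fails=not, B main contactor is out=not, Left door operator 2 offline=occurs, Reserve hoist motor 2 failed=not → at least one input occurs → occurs.
Drive chain fails [AND]: Main governor switch trips=not, #1 door interlock is inoperative=occurs, Reserve encoder offline=occurs, Controller branch fails=occurs → not all inputs occur → does not occur.
Elevator stuck between floors [OR]: Door loop unavailable=not, Drive chain fails=not → no input occurs → does not occur.

No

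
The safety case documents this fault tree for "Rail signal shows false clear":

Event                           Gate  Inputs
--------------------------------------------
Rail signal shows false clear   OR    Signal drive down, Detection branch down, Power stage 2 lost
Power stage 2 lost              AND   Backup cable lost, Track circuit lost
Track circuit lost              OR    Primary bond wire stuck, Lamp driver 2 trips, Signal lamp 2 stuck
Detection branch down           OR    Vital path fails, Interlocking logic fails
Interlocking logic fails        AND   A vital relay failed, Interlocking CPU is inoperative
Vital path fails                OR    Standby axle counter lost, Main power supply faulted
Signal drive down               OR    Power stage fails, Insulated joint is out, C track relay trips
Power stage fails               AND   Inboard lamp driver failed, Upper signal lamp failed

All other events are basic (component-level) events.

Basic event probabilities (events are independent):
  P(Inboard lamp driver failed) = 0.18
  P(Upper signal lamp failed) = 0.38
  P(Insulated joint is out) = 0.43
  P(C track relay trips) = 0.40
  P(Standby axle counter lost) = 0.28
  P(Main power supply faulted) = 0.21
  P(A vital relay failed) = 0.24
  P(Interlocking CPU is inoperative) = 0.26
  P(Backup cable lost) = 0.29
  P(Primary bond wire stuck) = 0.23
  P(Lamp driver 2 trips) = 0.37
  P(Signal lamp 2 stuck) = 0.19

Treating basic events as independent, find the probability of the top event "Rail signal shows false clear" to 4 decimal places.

P(Power stage fails) [AND] = 0.18 × 0.38 = 0.068400
P(Signal drive down) [OR] = 1 − (1−0.068400) × (1−0.43) × (1−0.40) = 0.681393
P(Vital path fails) [OR] = 1 − (1−0.28) × (1−0.21) = 0.431200
P(Interlocking logic fails) [AND] = 0.24 × 0.26 = 0.062400
P(Detection branch down) [OR] = 1 − (1−0.431200) × (1−0.062400) = 0.466693
P(Track circuit lost) [OR] = 1 − (1−0.23) × (1−0.37) × (1−0.19) = 0.607069
P(Power stage 2 lost) [AND] = 0.29 × 0.607069 = 0.176050
P(Rail signal shows false clear) [OR] = 1 − (1−0.681393) × (1−0.466693) × (1−0.176050) = 0.859998
Rounded to 4 decimal places: P(Rail signal shows false clear) ≈ 0.8600.

0.8600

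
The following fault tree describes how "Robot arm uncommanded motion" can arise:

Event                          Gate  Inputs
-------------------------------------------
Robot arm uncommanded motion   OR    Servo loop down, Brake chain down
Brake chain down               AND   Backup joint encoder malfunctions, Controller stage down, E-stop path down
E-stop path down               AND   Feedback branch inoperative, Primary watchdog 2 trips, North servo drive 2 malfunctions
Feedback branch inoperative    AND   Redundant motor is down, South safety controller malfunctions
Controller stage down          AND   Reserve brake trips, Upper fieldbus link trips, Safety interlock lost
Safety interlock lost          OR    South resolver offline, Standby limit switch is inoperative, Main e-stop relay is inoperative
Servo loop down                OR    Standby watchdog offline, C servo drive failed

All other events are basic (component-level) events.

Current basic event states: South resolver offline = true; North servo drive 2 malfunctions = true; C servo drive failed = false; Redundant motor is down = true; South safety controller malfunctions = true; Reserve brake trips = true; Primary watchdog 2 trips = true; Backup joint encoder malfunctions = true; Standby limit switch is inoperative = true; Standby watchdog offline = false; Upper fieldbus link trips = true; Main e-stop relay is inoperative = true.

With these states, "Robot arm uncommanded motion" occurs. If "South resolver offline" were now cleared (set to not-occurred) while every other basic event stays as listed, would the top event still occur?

Counterfactual: set "South resolver offline" to not occurred.
Servo loop down [OR]: Standby watchdog offline=not, C servo drive failed=not → no input occurs → does not occur.
Safety interlock lost [OR]: South resolver offline=not, Standby limit switch is inoperative=occurs, Main e-stop relay is inoperative=occurs → at least one input occurs → occurs.
Controller stage down [AND]: Reserve brake trips=occurs, Upper fieldbus link trips=occurs, Safety interlock lost=occurs → all inputs occur → occurs.
Feedback branch inoperative [AND]: Redundant motor is down=occurs, South safety controller malfunctions=occurs → all inputs occur → occurs.
E-stop path down [AND]: Feedback branch inoperative=occurs, Primary watchdog 2 trips=occurs, North servo drive 2 malfunctions=occurs → all inputs occur → occurs.
Brake chain down [AND]: Backup joint encoder malfunctions=occurs, Controller stage down=occurs, E-stop path down=occurs → all inputs occur → occurs.
Robot arm uncommanded motion [OR]: Servo loop down=not, Brake chain down=occurs → at least one input occurs → occurs.

Yes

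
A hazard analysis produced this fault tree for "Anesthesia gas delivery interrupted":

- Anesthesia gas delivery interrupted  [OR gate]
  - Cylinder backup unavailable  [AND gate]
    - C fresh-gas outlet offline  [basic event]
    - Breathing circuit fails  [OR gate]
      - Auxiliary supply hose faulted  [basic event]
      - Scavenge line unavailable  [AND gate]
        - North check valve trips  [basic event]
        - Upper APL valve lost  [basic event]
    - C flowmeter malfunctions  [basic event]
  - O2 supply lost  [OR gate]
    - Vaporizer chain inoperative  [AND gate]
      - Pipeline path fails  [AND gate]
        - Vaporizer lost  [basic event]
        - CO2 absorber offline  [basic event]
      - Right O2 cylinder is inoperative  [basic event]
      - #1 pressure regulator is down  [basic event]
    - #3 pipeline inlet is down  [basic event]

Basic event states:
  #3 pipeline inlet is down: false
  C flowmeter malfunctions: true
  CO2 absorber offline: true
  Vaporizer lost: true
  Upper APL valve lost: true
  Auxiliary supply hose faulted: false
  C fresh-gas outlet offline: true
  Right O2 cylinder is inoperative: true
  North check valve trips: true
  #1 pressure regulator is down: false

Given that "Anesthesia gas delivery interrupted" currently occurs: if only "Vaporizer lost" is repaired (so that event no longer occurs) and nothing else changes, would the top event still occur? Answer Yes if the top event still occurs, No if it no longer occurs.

Yes

Counterfactual: set "Vaporizer lost" to not occurred.
Scavenge line unavailable [AND]: North check valve trips=occurs, Upper APL valve lost=occurs → all inputs occur → occurs.
Breathing circuit fails [OR]: Auxiliary supply hose faulted=not, Scavenge line unavailable=occurs → at least one input occurs → occurs.
Cylinder backup unavailable [AND]: C fresh-gas outlet offline=occurs, Breathing circuit fails=occurs, C flowmeter malfunctions=occurs → all inputs occur → occurs.
Pipeline path fails [AND]: Vaporizer lost=not, CO2 absorber offline=occurs → not all inputs occur → does not occur.
Vaporizer chain inoperative [AND]: Pipeline path fails=not, Right O2 cylinder is inoperative=occurs, #1 pressure regulator is down=not → not all inputs occur → does not occur.
O2 supply lost [OR]: Vaporizer chain inoperative=not, #3 pipeline inlet is down=not → no input occurs → does not occur.
Anesthesia gas delivery interrupted [OR]: Cylinder backup unavailable=occurs, O2 supply lost=not → at least one input occurs → occurs.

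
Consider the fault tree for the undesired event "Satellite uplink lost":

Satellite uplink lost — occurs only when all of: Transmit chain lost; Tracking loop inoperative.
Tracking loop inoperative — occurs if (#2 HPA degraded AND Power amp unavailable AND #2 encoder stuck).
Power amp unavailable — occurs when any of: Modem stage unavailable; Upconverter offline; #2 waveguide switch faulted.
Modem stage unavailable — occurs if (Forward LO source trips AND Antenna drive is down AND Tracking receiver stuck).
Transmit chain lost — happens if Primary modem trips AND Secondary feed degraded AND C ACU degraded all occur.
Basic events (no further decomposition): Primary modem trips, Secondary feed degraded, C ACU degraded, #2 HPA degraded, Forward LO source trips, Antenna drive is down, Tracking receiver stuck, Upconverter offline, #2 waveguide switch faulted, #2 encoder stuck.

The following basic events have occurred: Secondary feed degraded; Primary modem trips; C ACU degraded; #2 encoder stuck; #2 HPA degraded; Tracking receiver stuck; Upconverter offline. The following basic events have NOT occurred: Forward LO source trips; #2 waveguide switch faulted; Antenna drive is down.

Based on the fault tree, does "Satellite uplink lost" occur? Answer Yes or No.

Transmit chain lost [AND]: Primary modem trips=occurs, Secondary feed degraded=occurs, C ACU degraded=occurs → all inputs occur → occurs.
Modem stage unavailable [AND]: Forward LO source trips=not, Antenna drive is down=not, Tracking receiver stuck=occurs → not all inputs occur → does not occur.
Power amp unavailable [OR]: Modem stage unavailable=not, Upconverter offline=occurs, #2 waveguide switch faulted=not → at least one input occurs → occurs.
Tracking loop inoperative [AND]: #2 HPA degraded=occurs, Power amp unavailable=occurs, #2 encoder stuck=occurs → all inputs occur → occurs.
Satellite uplink lost [AND]: Transmit chain lost=occurs, Tracking loop inoperative=occurs → all inputs occur → occurs.

Yes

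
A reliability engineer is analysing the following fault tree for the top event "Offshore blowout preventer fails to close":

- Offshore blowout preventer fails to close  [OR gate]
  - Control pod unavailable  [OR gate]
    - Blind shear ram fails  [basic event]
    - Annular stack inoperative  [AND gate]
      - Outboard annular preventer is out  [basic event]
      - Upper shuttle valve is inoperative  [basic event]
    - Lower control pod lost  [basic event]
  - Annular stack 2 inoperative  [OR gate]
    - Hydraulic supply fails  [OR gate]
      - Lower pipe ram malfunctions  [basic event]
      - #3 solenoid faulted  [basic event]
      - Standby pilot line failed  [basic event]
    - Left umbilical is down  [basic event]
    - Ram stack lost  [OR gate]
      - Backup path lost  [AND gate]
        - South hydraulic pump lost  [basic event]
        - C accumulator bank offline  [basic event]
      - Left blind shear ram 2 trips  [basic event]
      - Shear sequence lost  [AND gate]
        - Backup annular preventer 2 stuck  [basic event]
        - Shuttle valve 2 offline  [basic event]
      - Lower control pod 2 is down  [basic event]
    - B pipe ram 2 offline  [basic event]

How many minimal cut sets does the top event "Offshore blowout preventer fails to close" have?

Annular stack inoperative [AND]: one cut set from each child combined → 1 × 1 = 1 cut set(s).
Control pod unavailable [OR]: union of children's cut sets → 3 cut set(s).
Hydraulic supply fails [OR]: union of children's cut sets → 3 cut set(s).
Backup path lost [AND]: one cut set from each child combined → 1 × 1 = 1 cut set(s).
Shear sequence lost [AND]: one cut set from each child combined → 1 × 1 = 1 cut set(s).
Ram stack lost [OR]: union of children's cut sets → 4 cut set(s).
Annular stack 2 inoperative [OR]: union of children's cut sets → 9 cut set(s).
Offshore blowout preventer fails to close [OR]: union of children's cut sets → 12 cut set(s).

12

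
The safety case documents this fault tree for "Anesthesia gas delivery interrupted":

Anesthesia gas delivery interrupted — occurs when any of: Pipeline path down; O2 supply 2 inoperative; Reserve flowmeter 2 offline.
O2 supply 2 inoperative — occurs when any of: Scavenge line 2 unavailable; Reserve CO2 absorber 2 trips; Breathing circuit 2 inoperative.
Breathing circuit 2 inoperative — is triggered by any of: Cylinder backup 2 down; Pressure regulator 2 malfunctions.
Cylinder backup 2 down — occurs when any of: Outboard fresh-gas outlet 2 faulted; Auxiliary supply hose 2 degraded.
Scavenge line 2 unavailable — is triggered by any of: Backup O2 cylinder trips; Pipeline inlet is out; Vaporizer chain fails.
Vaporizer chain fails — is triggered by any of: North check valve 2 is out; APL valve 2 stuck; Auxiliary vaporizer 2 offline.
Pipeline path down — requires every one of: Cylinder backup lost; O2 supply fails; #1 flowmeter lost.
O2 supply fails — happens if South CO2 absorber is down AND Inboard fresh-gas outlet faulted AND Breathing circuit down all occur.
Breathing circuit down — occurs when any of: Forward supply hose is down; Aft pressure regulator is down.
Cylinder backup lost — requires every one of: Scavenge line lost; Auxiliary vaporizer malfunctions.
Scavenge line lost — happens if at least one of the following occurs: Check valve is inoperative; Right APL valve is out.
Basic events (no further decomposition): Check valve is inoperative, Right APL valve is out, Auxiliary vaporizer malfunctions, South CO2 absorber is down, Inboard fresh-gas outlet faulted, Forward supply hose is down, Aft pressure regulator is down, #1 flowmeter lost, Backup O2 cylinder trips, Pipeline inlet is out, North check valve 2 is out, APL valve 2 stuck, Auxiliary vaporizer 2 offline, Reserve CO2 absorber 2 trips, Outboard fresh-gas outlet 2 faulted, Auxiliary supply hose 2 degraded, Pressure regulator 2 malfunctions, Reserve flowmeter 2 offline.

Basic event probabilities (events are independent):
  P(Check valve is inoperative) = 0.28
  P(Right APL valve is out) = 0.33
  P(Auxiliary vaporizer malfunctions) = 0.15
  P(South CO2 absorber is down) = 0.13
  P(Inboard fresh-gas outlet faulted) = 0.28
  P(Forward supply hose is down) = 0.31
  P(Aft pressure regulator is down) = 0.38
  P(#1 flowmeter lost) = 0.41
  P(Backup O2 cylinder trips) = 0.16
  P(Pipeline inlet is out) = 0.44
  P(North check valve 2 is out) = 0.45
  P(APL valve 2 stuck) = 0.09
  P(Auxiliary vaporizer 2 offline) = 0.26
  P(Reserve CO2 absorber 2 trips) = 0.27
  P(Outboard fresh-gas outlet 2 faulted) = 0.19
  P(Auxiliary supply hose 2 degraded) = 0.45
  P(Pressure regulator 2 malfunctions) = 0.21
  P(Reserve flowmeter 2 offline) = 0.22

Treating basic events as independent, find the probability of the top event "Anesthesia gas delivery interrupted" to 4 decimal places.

0.9651

P(Scavenge line lost) [OR] = 1 − (1−0.28) × (1−0.33) = 0.517600
P(Cylinder backup lost) [AND] = 0.517600 × 0.15 = 0.077640
P(Breathing circuit down) [OR] = 1 − (1−0.31) × (1−0.38) = 0.572200
P(O2 supply fails) [AND] = 0.13 × 0.28 × 0.572200 = 0.020828
P(Pipeline path down) [AND] = 0.077640 × 0.020828 × 0.41 = 0.000663
P(Vaporizer chain fails) [OR] = 1 − (1−0.45) × (1−0.09) × (1−0.26) = 0.629630
P(Scavenge line 2 unavailable) [OR] = 1 − (1−0.16) × (1−0.44) × (1−0.629630) = 0.825778
P(Cylinder backup 2 down) [OR] = 1 − (1−0.19) × (1−0.45) = 0.554500
P(Breathing circuit 2 inoperative) [OR] = 1 − (1−0.554500) × (1−0.21) = 0.648055
P(O2 supply 2 inoperative) [OR] = 1 − (1−0.825778) × (1−0.27) × (1−0.648055) = 0.955239
P(Anesthesia gas delivery interrupted) [OR] = 1 − (1−0.000663) × (1−0.955239) × (1−0.22) = 0.965110
Rounded to 4 decimal places: P(Anesthesia gas delivery interrupted) ≈ 0.9651.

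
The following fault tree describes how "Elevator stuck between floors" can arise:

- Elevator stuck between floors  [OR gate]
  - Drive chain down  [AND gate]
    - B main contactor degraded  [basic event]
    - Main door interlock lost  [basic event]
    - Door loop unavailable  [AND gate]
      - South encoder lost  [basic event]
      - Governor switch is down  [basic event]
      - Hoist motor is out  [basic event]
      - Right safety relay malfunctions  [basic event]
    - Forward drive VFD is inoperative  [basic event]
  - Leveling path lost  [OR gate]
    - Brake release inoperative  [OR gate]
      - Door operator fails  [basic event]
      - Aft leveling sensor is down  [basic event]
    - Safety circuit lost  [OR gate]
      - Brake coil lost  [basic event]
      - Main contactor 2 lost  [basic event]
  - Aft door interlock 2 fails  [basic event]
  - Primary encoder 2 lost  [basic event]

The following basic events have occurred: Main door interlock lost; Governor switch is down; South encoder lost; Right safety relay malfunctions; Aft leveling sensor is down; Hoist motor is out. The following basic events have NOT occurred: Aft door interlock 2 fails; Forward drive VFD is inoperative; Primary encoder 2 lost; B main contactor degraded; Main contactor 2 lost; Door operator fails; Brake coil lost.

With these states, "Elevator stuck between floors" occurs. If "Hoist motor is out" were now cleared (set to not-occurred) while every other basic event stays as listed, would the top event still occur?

Counterfactual: set "Hoist motor is out" to not occurred.
Door loop unavailable [AND]: South encoder lost=occurs, Governor switch is down=occurs, Hoist motor is out=not, Right safety relay malfunctions=occurs → not all inputs occur → does not occur.
Drive chain down [AND]: B main contactor degraded=not, Main door interlock lost=occurs, Door loop unavailable=not, Forward drive VFD is inoperative=not → not all inputs occur → does not occur.
Brake release inoperative [OR]: Door operator fails=not, Aft leveling sensor is down=occurs → at least one input occurs → occurs.
Safety circuit lost [OR]: Brake coil lost=not, Main contactor 2 lost=not → no input occurs → does not occur.
Leveling path lost [OR]: Brake release inoperative=occurs, Safety circuit lost=not → at least one input occurs → occurs.
Elevator stuck between floors [OR]: Drive chain down=not, Leveling path lost=occurs, Aft door interlock 2 fails=not, Primary encoder 2 lost=not → at least one input occurs → occurs.

Yes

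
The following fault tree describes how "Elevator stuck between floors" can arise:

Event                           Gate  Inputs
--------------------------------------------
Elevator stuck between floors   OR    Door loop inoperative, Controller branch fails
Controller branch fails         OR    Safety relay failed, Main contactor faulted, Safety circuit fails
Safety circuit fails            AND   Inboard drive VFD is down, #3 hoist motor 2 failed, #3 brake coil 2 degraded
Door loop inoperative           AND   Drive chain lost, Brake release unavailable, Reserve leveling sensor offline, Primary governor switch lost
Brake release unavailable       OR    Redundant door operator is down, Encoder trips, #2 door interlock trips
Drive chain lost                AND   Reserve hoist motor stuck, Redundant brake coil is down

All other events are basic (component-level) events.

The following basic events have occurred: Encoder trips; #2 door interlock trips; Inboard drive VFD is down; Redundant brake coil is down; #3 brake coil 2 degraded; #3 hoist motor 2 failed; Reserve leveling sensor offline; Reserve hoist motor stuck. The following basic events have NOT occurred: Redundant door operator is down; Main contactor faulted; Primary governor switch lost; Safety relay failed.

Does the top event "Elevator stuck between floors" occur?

Yes

Drive chain lost [AND]: Reserve hoist motor stuck=occurs, Redundant brake coil is down=occurs → all inputs occur → occurs.
Brake release unavailable [OR]: Redundant door operator is down=not, Encoder trips=occurs, #2 door interlock trips=occurs → at least one input occurs → occurs.
Door loop inoperative [AND]: Drive chain lost=occurs, Brake release unavailable=occurs, Reserve leveling sensor offline=occurs, Primary governor switch lost=not → not all inputs occur → does not occur.
Safety circuit fails [AND]: Inboard drive VFD is down=occurs, #3 hoist motor 2 failed=occurs, #3 brake coil 2 degraded=occurs → all inputs occur → occurs.
Controller branch fails [OR]: Safety relay failed=not, Main contactor faulted=not, Safety circuit fails=occurs → at least one input occurs → occurs.
Elevator stuck between floors [OR]: Door loop inoperative=not, Controller branch fails=occurs → at least one input occurs → occurs.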